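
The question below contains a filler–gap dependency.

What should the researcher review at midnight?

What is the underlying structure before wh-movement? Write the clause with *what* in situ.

'what' functions as the direct object of 'review'. Wh-movement fronts it, leaving a gap right after 'review':
What should the researcher review ___ at midnight?

The researcher should review what at midnight.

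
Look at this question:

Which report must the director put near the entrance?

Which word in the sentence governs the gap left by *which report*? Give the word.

put

In situ: The director must put which report near the entrance.
'which report' functions as the direct object of 'put'. It moves to the left edge, and the trace sits right after 'put':
Which report must the director put ___ near the entrance?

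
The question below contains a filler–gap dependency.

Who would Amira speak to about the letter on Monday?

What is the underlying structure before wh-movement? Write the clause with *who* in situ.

Amira would speak to who about the letter on Monday.

'who' is the object of the preposition 'to'. Wh-movement fronts it, leaving a gap right after 'to':
Who would Amira speak to ___ about the letter on Monday?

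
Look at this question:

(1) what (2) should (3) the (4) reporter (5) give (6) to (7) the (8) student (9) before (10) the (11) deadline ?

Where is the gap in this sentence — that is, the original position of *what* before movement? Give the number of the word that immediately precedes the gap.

5

Pre-movement form: The reporter should give what to the student before the deadline.
'what' functions as the direct object of 'give'. Fronting leaves a gap immediately after 'give':
What should the reporter give ___ to the student before the deadline?
'give' is word 5.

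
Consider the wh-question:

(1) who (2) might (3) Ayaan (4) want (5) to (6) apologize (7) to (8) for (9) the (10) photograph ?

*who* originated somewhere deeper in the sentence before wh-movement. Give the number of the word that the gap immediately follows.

Pre-movement form: Ayaan might want to apologize to who for the photograph.
'who' functions as the object of the preposition 'to'. Wh-movement fronts it, leaving a gap right after 'to':
Who might Ayaan want to apologize to ___ for the photograph?
'to' is word 7.

7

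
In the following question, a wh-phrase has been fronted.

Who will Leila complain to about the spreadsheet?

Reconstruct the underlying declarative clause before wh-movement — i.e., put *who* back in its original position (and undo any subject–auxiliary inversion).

'who' functions as the object of the preposition 'to'. Fronting leaves a gap immediately after 'to':
Who will Leila complain to ___ about the spreadsheet?

Leila will complain to who about the spreadsheet.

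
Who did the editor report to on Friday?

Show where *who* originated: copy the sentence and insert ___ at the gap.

Who did the editor report to ___ on Friday?

Before movement: The editor did report to who on Friday.
The filler 'who' is interpreted as the object of the preposition 'to'. The gap is right after 'to'.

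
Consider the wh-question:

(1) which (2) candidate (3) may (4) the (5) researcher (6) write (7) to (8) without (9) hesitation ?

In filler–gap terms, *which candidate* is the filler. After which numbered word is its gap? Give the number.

Pre-movement form: The researcher may write to which candidate without hesitation.
'which candidate' is the object of the preposition 'to'. It moves to the left edge, and the trace sits right after 'to':
Which candidate may the researcher write to ___ without hesitation?
'to' is word 7.

7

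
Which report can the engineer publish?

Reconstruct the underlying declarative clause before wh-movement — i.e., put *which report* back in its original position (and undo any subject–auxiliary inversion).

The filler 'which report' is interpreted as the direct object of 'publish'. It moves to the left edge, and the trace sits right after 'publish':
Which report can the engineer publish ___?

The engineer can publish which report.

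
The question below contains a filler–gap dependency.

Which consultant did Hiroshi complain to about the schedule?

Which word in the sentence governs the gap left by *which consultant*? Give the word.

Underlying clause: Hiroshi did complain to which consultant about the schedule.
'which consultant' functions as the object of the preposition 'to'. Wh-movement fronts it, leaving a gap right after 'to':
Which consultant did Hiroshi complain to ___ about the schedule?

to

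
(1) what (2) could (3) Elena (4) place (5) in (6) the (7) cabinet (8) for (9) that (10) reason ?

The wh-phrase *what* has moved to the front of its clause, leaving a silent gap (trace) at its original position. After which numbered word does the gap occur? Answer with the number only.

4

Pre-movement form: Elena could place what in the cabinet for that reason.
'what' functions as the direct object of 'place'. It moves to the left edge, and the trace sits right after 'place':
What could Elena place ___ in the cabinet for that reason?
'place' is word 4.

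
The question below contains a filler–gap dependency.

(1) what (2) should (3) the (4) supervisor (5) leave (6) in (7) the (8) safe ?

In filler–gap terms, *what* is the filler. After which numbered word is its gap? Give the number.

Before movement: The supervisor should leave what in the safe.
'what' is the direct object of 'leave'. It moves to the left edge, and the trace sits right after 'leave':
What should the supervisor leave ___ in the safe?
'leave' is word 5.

5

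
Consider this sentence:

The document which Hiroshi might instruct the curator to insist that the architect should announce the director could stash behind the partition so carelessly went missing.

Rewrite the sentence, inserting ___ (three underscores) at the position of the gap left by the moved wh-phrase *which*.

The document which Hiroshi might instruct the curator to insist that the architect should announce the director could stash ___ behind the partition so carelessly went missing.

'which' is the direct object of 'stash'. The gap is right after 'stash'.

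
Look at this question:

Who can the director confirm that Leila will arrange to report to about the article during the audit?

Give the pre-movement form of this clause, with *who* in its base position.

The director can confirm that Leila will arrange to report to who about the article during the audit.

'who' is the object of the preposition 'to'. Fronting leaves a gap immediately after 'to':
Who can the director confirm that Leila will arrange to report to ___ about the article during the audit?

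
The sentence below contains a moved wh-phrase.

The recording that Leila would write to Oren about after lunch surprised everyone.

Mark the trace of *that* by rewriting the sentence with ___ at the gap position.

The recording that Leila would write to Oren about ___ after lunch surprised everyone.

'that' functions as the object of the preposition 'about'. The gap is right after 'about'.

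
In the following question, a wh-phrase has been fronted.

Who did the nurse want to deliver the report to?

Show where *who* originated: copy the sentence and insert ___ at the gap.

Who did the nurse want to deliver the report to ___?

In situ: The nurse did want to deliver the report to who.
'who' is the object of the preposition 'to' (recipient of 'deliver'). The gap is right after 'to'.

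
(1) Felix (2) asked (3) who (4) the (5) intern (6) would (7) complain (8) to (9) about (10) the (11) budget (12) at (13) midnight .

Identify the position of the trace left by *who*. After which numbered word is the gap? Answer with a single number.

In situ: The intern would complain to who about the budget at midnight.
'who' functions as the object of the preposition 'to'. It moves to the left edge, and the trace sits right after 'to':
Felix asked who the intern would complain to ___ about the budget at midnight.
'to' is word 8.

8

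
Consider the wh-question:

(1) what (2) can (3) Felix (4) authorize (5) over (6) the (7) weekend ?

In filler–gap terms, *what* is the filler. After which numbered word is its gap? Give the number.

Underlying clause: Felix can authorize what over the weekend.
'what' functions as the direct object of 'authorize'. It moves to the left edge, and the trace sits right after 'authorize':
What can Felix authorize ___ over the weekend?
'authorize' is word 4.

4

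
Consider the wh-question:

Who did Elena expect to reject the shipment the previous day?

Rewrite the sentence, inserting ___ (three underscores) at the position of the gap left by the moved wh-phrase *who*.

Who did Elena expect ___ to reject the shipment the previous day?

Underlying clause: Elena did expect who to reject the shipment the previous day.
'who' functions as the direct object of 'expect'. The gap is right after 'expect'.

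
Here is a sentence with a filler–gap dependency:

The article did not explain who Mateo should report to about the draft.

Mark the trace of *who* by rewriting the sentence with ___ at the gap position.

Underlying clause: Mateo should report to who about the draft.
'who' is the object of the preposition 'to'. The gap is right after 'to'.

The article did not explain who Mateo should report to ___ about the draft.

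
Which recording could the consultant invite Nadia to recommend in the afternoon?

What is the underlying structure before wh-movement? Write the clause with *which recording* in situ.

'which recording' functions as the direct object of 'recommend'. Fronting leaves a gap immediately after 'recommend':
Which recording could the consultant invite Nadia to recommend ___ in the afternoon?

The consultant could invite Nadia to recommend which recording in the afternoon.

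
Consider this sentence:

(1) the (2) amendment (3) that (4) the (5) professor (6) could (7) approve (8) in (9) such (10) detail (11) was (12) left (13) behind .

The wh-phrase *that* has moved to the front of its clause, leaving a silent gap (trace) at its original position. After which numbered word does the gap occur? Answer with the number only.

7

'that' functions as the direct object of 'approve'. It moves to the left edge, and the trace sits right after 'approve':
The amendment that the professor could approve ___ in such detail was left behind.
'approve' is word 7.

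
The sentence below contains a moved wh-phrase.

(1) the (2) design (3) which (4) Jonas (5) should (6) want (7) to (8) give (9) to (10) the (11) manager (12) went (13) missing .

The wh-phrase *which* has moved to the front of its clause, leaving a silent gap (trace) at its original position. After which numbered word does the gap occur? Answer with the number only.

'which' is the direct object of 'give'. Fronting leaves a gap immediately after 'give':
The design which Jonas should want to give ___ to the manager went missing.
'give' is word 8.

8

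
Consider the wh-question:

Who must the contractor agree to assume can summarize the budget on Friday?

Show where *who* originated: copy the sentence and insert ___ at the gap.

Who must the contractor agree to assume ___ can summarize the budget on Friday?

Underlying clause: The contractor must agree to assume who can summarize the budget on Friday.
'who' functions as the subject of the clause embedded under 'assume'. The gap is right after 'assume'.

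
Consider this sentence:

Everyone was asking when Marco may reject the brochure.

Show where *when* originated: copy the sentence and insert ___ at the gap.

Everyone was asking when Marco may reject the brochure ___.

Pre-movement form: Marco may reject the brochure when.
The filler 'when' is interpreted as the temporal adjunct. The gap is right after 'brochure'.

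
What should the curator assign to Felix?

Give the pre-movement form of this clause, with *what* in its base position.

The curator should assign what to Felix.

The filler 'what' is interpreted as the direct object of 'assign'. It moves to the left edge, and the trace sits right after 'assign':
What should the curator assign ___ to Felix?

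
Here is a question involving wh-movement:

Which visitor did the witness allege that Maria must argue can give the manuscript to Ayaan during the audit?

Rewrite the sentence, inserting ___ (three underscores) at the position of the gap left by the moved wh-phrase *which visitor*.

Pre-movement form: The witness did allege that Maria must argue which visitor can give the manuscript to Ayaan during the audit.
'which visitor' functions as the subject of the clause embedded under 'argue'. The gap is right after 'argue'.

Which visitor did the witness allege that Maria must argue ___ can give the manuscript to Ayaan during the audit?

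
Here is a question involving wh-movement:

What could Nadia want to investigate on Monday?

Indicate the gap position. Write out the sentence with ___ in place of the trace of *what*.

What could Nadia want to investigate ___ on Monday?

Pre-movement form: Nadia could want to investigate what on Monday.
'what' functions as the direct object of 'investigate'. The gap is right after 'investigate'.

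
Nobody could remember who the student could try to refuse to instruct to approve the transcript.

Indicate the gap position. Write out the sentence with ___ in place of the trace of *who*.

Nobody could remember who the student could try to refuse to instruct ___ to approve the transcript.

Before movement: The student could try to refuse to instruct who to approve the transcript.
The filler 'who' is interpreted as the direct object of 'instruct'. The gap is right after 'instruct'.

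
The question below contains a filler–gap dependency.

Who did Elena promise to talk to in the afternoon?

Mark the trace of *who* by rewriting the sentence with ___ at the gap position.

Pre-movement form: Elena did promise to talk to who in the afternoon.
The filler 'who' is interpreted as the object of the preposition 'to'. The gap is right after 'to'.

Who did Elena promise to talk to ___ in the afternoon?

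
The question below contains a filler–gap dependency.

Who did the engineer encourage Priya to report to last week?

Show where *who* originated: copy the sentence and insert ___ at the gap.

Who did the engineer encourage Priya to report to ___ last week?

Underlying clause: The engineer did encourage Priya to report to who last week.
'who' functions as the object of the preposition 'to'. The gap is right after 'to'.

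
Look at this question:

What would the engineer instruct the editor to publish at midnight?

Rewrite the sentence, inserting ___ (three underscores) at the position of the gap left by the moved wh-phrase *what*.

Before movement: The engineer would instruct the editor to publish what at midnight.
'what' is the direct object of 'publish'. The gap is right after 'publish'.

What would the engineer instruct the editor to publish ___ at midnight?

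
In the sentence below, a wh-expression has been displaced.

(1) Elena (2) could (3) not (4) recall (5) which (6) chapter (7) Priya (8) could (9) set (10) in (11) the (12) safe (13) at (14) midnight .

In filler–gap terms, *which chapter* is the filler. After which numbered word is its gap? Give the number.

In situ: Priya could set which chapter in the safe at midnight.
'which chapter' functions as the direct object of 'set'. Fronting leaves a gap immediately after 'set':
Elena could not recall which chapter Priya could set ___ in the safe at midnight.
'set' is word 9.

9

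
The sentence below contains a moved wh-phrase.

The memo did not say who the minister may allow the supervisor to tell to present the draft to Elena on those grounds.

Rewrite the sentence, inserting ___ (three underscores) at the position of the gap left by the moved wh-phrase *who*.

Underlying clause: The minister may allow the supervisor to tell who to present the draft to Elena on those grounds.
'who' functions as the direct object of 'tell'. The gap is right after 'tell'.

The memo did not say who the minister may allow the supervisor to tell ___ to present the draft to Elena on those grounds.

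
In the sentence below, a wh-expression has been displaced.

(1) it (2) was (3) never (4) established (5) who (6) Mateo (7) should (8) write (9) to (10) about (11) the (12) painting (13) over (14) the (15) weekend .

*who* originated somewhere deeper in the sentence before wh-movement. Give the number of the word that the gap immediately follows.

Pre-movement form: Mateo should write to who about the painting over the weekend.
The filler 'who' is interpreted as the object of the preposition 'to'. It moves to the left edge, and the trace sits right after 'to':
It was never established who Mateo should write to ___ about the painting over the weekend.
'to' is word 9.

9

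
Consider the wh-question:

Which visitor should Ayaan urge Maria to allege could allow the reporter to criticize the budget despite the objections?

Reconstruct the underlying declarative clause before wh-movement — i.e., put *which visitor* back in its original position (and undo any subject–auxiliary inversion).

'which visitor' is the subject of the clause embedded under 'allege'. Wh-movement fronts it, leaving a gap right after 'allege':
Which visitor should Ayaan urge Maria to allege ___ could allow the reporter to criticize the budget despite the objections?

Ayaan should urge Maria to allege which visitor could allow the reporter to criticize the budget despite the objections.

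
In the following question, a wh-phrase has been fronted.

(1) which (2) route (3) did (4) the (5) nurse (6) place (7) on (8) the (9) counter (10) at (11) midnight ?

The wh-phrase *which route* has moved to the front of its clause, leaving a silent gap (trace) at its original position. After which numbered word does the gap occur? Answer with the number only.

6

Pre-movement form: The nurse did place which route on the counter at midnight.
'which route' is the direct object of 'place'. It moves to the left edge, and the trace sits right after 'place':
Which route did the nurse place ___ on the counter at midnight?
'place' is word 6.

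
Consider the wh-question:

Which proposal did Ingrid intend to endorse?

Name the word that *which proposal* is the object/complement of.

endorse

Before movement: Ingrid did intend to endorse which proposal.
'which proposal' is the direct object of 'endorse'. Wh-movement fronts it, leaving a gap right after 'endorse':
Which proposal did Ingrid intend to endorse ___?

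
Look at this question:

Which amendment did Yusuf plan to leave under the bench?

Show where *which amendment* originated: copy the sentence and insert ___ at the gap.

Before movement: Yusuf did plan to leave which amendment under the bench.
'which amendment' functions as the direct object of 'leave'. The gap is right after 'leave'.

Which amendment did Yusuf plan to leave ___ under the bench?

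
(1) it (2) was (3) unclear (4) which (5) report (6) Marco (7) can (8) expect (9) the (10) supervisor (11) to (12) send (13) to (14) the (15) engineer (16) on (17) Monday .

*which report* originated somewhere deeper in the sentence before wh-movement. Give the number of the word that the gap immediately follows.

Before movement: Marco can expect the supervisor to send which report to the engineer on Monday.
'which report' is the direct object of 'send'. Wh-movement fronts it, leaving a gap right after 'send':
It was unclear which report Marco can expect the supervisor to send ___ to the engineer on Monday.
'send' is word 12.

12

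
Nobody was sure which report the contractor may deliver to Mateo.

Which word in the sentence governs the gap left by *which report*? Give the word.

deliver

Underlying clause: The contractor may deliver which report to Mateo.
'which report' is the direct object of 'deliver'. Fronting leaves a gap immediately after 'deliver':
Nobody was sure which report the contractor may deliver ___ to Mateo.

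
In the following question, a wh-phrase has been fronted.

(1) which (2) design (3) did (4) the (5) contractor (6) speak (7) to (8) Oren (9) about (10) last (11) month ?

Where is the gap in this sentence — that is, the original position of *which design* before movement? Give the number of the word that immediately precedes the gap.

Underlying clause: The contractor did speak to Oren about which design last month.
The filler 'which design' is interpreted as the object of the preposition 'about'. Fronting leaves a gap immediately after 'about':
Which design did the contractor speak to Oren about ___ last month?
'about' is word 9.

9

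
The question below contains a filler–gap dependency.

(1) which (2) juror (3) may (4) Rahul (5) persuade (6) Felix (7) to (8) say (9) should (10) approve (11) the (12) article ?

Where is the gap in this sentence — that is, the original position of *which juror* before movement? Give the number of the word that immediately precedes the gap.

8

Pre-movement form: Rahul may persuade Felix to say which juror should approve the article.
The filler 'which juror' is interpreted as the subject of the clause embedded under 'say'. Wh-movement fronts it, leaving a gap right after 'say':
Which juror may Rahul persuade Felix to say ___ should approve the article?
'say' is word 8.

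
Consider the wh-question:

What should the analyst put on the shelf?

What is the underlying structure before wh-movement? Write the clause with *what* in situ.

The analyst should put what on the shelf.

The filler 'what' is interpreted as the direct object of 'put'. Wh-movement fronts it, leaving a gap right after 'put':
What should the analyst put ___ on the shelf?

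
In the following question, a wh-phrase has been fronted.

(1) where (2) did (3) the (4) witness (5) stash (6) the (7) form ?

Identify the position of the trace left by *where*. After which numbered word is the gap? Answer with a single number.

Pre-movement form: The witness did stash the form where.
'where' functions as the locative complement of 'stash'. Fronting leaves a gap immediately after 'form':
Where did the witness stash the form ___?
'form' is word 7.

7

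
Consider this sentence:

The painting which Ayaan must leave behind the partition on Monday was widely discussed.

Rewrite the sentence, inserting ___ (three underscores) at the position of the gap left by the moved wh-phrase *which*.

The filler 'which' is interpreted as the direct object of 'leave'. The gap is right after 'leave'.

The painting which Ayaan must leave ___ behind the partition on Monday was widely discussed.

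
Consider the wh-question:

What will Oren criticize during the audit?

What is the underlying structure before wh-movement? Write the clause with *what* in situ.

Oren will criticize what during the audit.

The filler 'what' is interpreted as the direct object of 'criticize'. Wh-movement fronts it, leaving a gap right after 'criticize':
What will Oren criticize ___ during the audit?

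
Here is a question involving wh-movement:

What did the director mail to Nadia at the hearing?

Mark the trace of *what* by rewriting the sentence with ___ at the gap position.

What did the director mail ___ to Nadia at the hearing?

In situ: The director did mail what to Nadia at the hearing.
'what' functions as the direct object of 'mail'. The gap is right after 'mail'.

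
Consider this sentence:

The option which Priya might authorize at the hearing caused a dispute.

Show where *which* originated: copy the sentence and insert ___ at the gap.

The option which Priya might authorize ___ at the hearing caused a dispute.

The filler 'which' is interpreted as the direct object of 'authorize'. The gap is right after 'authorize'.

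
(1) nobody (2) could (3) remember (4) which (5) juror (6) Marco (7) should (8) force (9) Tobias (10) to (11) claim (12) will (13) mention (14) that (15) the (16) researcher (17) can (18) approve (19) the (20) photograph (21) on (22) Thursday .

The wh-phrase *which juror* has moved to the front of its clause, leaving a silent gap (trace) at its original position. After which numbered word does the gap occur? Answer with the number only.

Underlying clause: Marco should force Tobias to claim which juror will mention that the researcher can approve the photograph on Thursday.
The filler 'which juror' is interpreted as the subject of the clause embedded under 'claim'. It moves to the left edge, and the trace sits right after 'claim':
Nobody could remember which juror Marco should force Tobias to claim ___ will mention that the researcher can approve the photograph on Thursday.
'claim' is word 11.

11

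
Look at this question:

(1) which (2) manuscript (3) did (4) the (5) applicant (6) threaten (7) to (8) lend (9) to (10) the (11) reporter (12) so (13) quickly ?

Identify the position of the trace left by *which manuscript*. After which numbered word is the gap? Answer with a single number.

Pre-movement form: The applicant did threaten to lend which manuscript to the reporter so quickly.
'which manuscript' functions as the direct object of 'lend'. Wh-movement fronts it, leaving a gap right after 'lend':
Which manuscript did the applicant threaten to lend ___ to the reporter so quickly?
'lend' is word 8.

8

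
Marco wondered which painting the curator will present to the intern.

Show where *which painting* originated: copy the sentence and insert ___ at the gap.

Marco wondered which painting the curator will present ___ to the intern.

In situ: The curator will present which painting to the intern.
'which painting' functions as the direct object of 'present'. The gap is right after 'present'.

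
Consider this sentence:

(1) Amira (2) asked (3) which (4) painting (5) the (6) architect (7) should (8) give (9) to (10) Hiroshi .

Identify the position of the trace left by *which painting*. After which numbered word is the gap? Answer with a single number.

Pre-movement form: The architect should give which painting to Hiroshi.
'which painting' functions as the direct object of 'give'. Fronting leaves a gap immediately after 'give':
Amira asked which painting the architect should give ___ to Hiroshi.
'give' is word 8.

8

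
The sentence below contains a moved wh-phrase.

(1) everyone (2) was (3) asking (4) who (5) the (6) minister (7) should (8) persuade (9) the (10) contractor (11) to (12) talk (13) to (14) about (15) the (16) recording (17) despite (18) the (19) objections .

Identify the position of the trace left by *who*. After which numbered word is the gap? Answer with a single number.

13

Underlying clause: The minister should persuade the contractor to talk to who about the recording despite the objections.
The filler 'who' is interpreted as the object of the preposition 'to'. Fronting leaves a gap immediately after 'to':
Everyone was asking who the minister should persuade the contractor to talk to ___ about the recording despite the objections.
'to' is word 13.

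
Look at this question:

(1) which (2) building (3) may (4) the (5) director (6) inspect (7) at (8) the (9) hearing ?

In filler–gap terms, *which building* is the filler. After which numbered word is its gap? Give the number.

6

Pre-movement form: The director may inspect which building at the hearing.
The filler 'which building' is interpreted as the direct object of 'inspect'. Fronting leaves a gap immediately after 'inspect':
Which building may the director inspect ___ at the hearing?
'inspect' is word 6.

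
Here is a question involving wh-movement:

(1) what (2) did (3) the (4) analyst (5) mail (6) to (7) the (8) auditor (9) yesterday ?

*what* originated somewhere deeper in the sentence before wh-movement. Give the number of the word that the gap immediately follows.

5

Underlying clause: The analyst did mail what to the auditor yesterday.
The filler 'what' is interpreted as the direct object of 'mail'. It moves to the left edge, and the trace sits right after 'mail':
What did the analyst mail ___ to the auditor yesterday?
'mail' is word 5.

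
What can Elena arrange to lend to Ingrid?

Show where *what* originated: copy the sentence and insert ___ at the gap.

What can Elena arrange to lend ___ to Ingrid?

Underlying clause: Elena can arrange to lend what to Ingrid.
'what' is the direct object of 'lend'. The gap is right after 'lend'.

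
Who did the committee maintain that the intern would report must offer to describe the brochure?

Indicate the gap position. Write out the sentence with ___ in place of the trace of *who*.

Who did the committee maintain that the intern would report ___ must offer to describe the brochure?

Underlying clause: The committee did maintain that the intern would report who must offer to describe the brochure.
'who' is the subject of the clause embedded under 'report'. The gap is right after 'report'.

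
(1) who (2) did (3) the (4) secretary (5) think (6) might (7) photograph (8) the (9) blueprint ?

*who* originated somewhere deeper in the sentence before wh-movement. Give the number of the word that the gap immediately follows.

Underlying clause: The secretary did think who might photograph the blueprint.
'who' functions as the subject of the clause embedded under 'think'. Wh-movement fronts it, leaving a gap right after 'think':
Who did the secretary think ___ might photograph the blueprint?
'think' is word 5.

5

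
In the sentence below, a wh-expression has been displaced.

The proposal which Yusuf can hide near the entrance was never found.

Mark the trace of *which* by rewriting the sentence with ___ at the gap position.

'which' is the direct object of 'hide'. The gap is right after 'hide'.

The proposal which Yusuf can hide ___ near the entrance was never found.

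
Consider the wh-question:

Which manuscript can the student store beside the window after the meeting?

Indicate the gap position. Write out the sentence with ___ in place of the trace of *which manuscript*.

Which manuscript can the student store ___ beside the window after the meeting?

Underlying clause: The student can store which manuscript beside the window after the meeting.
'which manuscript' is the direct object of 'store'. The gap is right after 'store'.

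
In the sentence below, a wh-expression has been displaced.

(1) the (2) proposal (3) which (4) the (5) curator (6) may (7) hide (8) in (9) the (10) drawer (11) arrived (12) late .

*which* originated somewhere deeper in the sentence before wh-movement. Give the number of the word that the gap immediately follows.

7

'which' functions as the direct object of 'hide'. It moves to the left edge, and the trace sits right after 'hide':
The proposal which the curator may hide ___ in the drawer arrived late.
'hide' is word 7.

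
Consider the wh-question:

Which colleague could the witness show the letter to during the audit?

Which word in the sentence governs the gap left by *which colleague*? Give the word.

to

Before movement: The witness could show the letter to which colleague during the audit.
The filler 'which colleague' is interpreted as the object of the preposition 'to' (recipient of 'show'). It moves to the left edge, and the trace sits right after 'to':
Which colleague could the witness show the letter to ___ during the audit?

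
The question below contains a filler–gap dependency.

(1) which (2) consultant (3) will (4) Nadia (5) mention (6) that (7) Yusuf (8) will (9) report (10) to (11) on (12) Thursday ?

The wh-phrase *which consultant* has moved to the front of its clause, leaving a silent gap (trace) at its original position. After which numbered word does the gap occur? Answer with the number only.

10

Pre-movement form: Nadia will mention that Yusuf will report to which consultant on Thursday.
'which consultant' is the object of the preposition 'to'. It moves to the left edge, and the trace sits right after 'to':
Which consultant will Nadia mention that Yusuf will report to ___ on Thursday?
'to' is word 10.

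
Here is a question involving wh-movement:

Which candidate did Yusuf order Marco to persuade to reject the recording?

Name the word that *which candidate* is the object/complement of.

persuade

In situ: Yusuf did order Marco to persuade which candidate to reject the recording.
The filler 'which candidate' is interpreted as the direct object of 'persuade'. Fronting leaves a gap immediately after 'persuade':
Which candidate did Yusuf order Marco to persuade ___ to reject the recording?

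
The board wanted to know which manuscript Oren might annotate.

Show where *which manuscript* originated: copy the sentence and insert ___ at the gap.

Underlying clause: Oren might annotate which manuscript.
The filler 'which manuscript' is interpreted as the direct object of 'annotate'. The gap is right after 'annotate'.

The board wanted to know which manuscript Oren might annotate ___.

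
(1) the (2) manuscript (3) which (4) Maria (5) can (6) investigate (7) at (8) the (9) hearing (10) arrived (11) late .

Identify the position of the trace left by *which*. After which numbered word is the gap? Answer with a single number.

'which' functions as the direct object of 'investigate'. Fronting leaves a gap immediately after 'investigate':
The manuscript which Maria can investigate ___ at the hearing arrived late.
'investigate' is word 6.

6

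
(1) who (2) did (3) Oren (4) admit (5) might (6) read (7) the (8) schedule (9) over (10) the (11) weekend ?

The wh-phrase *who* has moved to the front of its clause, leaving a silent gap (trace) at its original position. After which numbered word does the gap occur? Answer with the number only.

Underlying clause: Oren did admit who might read the schedule over the weekend.
'who' is the subject of the clause embedded under 'admit'. Wh-movement fronts it, leaving a gap right after 'admit':
Who did Oren admit ___ might read the schedule over the weekend?
'admit' is word 4.

4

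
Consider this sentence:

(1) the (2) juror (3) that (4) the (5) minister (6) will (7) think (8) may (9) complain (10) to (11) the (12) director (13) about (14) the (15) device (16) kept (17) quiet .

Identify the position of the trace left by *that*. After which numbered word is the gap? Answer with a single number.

7

'that' functions as the subject of the clause embedded under 'think'. Wh-movement fronts it, leaving a gap right after 'think':
The juror that the minister will think ___ may complain to the director about the device kept quiet.
'think' is word 7.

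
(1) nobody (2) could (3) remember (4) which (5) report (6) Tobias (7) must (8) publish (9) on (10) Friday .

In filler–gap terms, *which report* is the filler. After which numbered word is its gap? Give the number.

Before movement: Tobias must publish which report on Friday.
The filler 'which report' is interpreted as the direct object of 'publish'. Wh-movement fronts it, leaving a gap right after 'publish':
Nobody could remember which report Tobias must publish ___ on Friday.
'publish' is word 8.

8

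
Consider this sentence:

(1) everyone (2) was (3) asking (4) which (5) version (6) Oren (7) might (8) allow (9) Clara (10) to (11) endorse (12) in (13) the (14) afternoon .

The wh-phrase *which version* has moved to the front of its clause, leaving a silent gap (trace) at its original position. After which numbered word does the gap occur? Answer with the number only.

In situ: Oren might allow Clara to endorse which version in the afternoon.
The filler 'which version' is interpreted as the direct object of 'endorse'. Wh-movement fronts it, leaving a gap right after 'endorse':
Everyone was asking which version Oren might allow Clara to endorse ___ in the afternoon.
'endorse' is word 11.

11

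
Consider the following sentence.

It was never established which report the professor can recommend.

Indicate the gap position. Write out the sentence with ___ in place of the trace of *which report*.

Pre-movement form: The professor can recommend which report.
'which report' functions as the direct object of 'recommend'. The gap is right after 'recommend'.

It was never established which report the professor can recommend ___.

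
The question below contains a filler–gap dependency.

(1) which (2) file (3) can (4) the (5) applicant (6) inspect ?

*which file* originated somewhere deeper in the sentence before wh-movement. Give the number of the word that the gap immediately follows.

6

Pre-movement form: The applicant can inspect which file.
The filler 'which file' is interpreted as the direct object of 'inspect'. Fronting leaves a gap immediately after 'inspect':
Which file can the applicant inspect ___?
'inspect' is word 6.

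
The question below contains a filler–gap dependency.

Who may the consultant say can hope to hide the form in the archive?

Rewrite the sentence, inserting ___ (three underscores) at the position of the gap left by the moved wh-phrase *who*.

In situ: The consultant may say who can hope to hide the form in the archive.
'who' functions as the subject of the clause embedded under 'say'. The gap is right after 'say'.

Who may the consultant say ___ can hope to hide the form in the archive?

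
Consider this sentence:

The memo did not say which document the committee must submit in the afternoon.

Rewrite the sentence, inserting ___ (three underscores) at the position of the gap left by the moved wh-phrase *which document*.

The memo did not say which document the committee must submit ___ in the afternoon.

Before movement: The committee must submit which document in the afternoon.
The filler 'which document' is interpreted as the direct object of 'submit'. The gap is right after 'submit'.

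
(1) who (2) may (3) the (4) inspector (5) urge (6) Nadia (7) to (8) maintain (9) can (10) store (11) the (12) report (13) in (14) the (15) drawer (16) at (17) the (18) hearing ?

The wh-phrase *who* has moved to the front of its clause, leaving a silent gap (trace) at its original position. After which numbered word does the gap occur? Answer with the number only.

In situ: The inspector may urge Nadia to maintain who can store the report in the drawer at the hearing.
The filler 'who' is interpreted as the subject of the clause embedded under 'maintain'. It moves to the left edge, and the trace sits right after 'maintain':
Who may the inspector urge Nadia to maintain ___ can store the report in the drawer at the hearing?
'maintain' is word 8.

8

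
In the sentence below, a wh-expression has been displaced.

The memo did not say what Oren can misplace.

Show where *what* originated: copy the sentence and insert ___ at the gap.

In situ: Oren can misplace what.
'what' is the direct object of 'misplace'. The gap is right after 'misplace'.

The memo did not say what Oren can misplace ___.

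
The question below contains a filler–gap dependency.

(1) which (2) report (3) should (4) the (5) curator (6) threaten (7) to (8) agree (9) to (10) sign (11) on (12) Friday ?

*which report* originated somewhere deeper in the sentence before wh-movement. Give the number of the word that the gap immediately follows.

10

In situ: The curator should threaten to agree to sign which report on Friday.
The filler 'which report' is interpreted as the direct object of 'sign'. Wh-movement fronts it, leaving a gap right after 'sign':
Which report should the curator threaten to agree to sign ___ on Friday?
'sign' is word 10.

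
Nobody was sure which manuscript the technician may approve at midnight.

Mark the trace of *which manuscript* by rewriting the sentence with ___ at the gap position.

In situ: The technician may approve which manuscript at midnight.
The filler 'which manuscript' is interpreted as the direct object of 'approve'. The gap is right after 'approve'.

Nobody was sure which manuscript the technician may approve ___ at midnight.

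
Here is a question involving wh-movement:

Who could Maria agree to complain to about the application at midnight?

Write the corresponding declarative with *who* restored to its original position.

Maria could agree to complain to who about the application at midnight.

'who' is the object of the preposition 'to'. Wh-movement fronts it, leaving a gap right after 'to':
Who could Maria agree to complain to ___ about the application at midnight?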